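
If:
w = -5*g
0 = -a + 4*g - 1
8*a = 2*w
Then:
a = -5/21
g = 4/21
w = -20/21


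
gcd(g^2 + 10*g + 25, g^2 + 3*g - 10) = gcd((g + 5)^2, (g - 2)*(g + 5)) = g + 5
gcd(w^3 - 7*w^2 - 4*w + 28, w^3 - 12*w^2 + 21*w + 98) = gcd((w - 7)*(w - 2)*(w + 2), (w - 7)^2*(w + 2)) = w^2 - 5*w - 14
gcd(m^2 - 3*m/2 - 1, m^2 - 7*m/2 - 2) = m + 1/2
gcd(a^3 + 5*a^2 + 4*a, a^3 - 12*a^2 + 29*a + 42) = a + 1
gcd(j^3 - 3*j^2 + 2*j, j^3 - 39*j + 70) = j - 2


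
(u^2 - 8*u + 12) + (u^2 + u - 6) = 2*u^2 - 7*u + 6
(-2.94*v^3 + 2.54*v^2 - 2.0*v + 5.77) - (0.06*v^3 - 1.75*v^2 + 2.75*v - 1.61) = -3.0*v^3 + 4.29*v^2 - 4.75*v + 7.38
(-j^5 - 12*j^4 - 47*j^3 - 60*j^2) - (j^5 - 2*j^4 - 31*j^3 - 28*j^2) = -2*j^5 - 10*j^4 - 16*j^3 - 32*j^2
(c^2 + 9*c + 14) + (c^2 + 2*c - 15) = 2*c^2 + 11*c - 1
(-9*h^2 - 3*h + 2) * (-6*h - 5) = 54*h^3 + 63*h^2 + 3*h - 10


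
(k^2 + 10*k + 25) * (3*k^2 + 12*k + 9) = 3*k^4 + 42*k^3 + 204*k^2 + 390*k + 225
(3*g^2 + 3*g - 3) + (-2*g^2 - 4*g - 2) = g^2 - g - 5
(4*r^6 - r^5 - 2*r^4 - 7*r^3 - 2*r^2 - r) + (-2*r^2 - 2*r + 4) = 4*r^6 - r^5 - 2*r^4 - 7*r^3 - 4*r^2 - 3*r + 4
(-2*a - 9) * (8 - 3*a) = 6*a^2 + 11*a - 72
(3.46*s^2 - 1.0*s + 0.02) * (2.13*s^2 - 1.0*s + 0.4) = 7.3698*s^4 - 5.59*s^3 + 2.4266*s^2 - 0.42*s + 0.008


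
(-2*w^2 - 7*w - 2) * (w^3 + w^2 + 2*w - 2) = -2*w^5 - 9*w^4 - 13*w^3 - 12*w^2 + 10*w + 4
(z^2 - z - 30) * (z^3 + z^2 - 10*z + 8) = z^5 - 41*z^3 - 12*z^2 + 292*z - 240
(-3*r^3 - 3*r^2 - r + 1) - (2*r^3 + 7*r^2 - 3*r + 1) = -5*r^3 - 10*r^2 + 2*r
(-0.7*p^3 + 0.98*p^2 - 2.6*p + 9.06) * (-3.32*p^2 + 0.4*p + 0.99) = 2.324*p^5 - 3.5336*p^4 + 8.331*p^3 - 30.149*p^2 + 1.05*p + 8.9694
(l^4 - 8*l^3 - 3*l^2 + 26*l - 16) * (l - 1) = l^5 - 9*l^4 + 5*l^3 + 29*l^2 - 42*l + 16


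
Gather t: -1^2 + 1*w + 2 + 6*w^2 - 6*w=6*w^2 - 5*w + 1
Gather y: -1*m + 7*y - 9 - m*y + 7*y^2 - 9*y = -m + 7*y^2 + y*(-m - 2) - 9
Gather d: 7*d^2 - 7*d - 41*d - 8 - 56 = 7*d^2 - 48*d - 64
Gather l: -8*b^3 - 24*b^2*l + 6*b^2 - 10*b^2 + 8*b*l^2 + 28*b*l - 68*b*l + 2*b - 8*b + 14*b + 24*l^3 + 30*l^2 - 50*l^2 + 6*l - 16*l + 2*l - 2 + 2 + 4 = -8*b^3 - 4*b^2 + 8*b + 24*l^3 + l^2*(8*b - 20) + l*(-24*b^2 - 40*b - 8) + 4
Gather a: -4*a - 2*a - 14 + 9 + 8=3 - 6*a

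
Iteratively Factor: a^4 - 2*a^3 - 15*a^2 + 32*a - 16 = (a - 4)*(a^3 + 2*a^2 - 7*a + 4) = (a - 4)*(a - 1)*(a^2 + 3*a - 4) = (a - 4)*(a - 1)^2*(a + 4)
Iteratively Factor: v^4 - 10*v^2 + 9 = (v - 3)*(v^3 + 3*v^2 - v - 3) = (v - 3)*(v + 1)*(v^2 + 2*v - 3) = (v - 3)*(v + 1)*(v + 3)*(v - 1)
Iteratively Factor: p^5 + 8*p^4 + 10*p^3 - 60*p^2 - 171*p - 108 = (p + 3)*(p^4 + 5*p^3 - 5*p^2 - 45*p - 36) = (p - 3)*(p + 3)*(p^3 + 8*p^2 + 19*p + 12) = (p - 3)*(p + 3)^2*(p^2 + 5*p + 4) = (p - 3)*(p + 1)*(p + 3)^2*(p + 4)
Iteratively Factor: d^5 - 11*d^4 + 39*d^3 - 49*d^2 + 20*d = (d - 1)*(d^4 - 10*d^3 + 29*d^2 - 20*d) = (d - 1)^2*(d^3 - 9*d^2 + 20*d) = (d - 4)*(d - 1)^2*(d^2 - 5*d) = d*(d - 4)*(d - 1)^2*(d - 5)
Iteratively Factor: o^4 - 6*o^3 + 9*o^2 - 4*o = (o - 1)*(o^3 - 5*o^2 + 4*o) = o*(o - 1)*(o^2 - 5*o + 4) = o*(o - 1)^2*(o - 4)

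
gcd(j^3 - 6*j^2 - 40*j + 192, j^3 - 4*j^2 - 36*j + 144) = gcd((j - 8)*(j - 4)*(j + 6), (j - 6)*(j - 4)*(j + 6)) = j^2 + 2*j - 24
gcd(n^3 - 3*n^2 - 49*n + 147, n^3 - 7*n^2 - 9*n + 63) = n^2 - 10*n + 21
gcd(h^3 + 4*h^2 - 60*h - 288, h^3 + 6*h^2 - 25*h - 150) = h + 6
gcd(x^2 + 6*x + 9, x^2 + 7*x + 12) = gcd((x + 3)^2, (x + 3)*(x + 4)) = x + 3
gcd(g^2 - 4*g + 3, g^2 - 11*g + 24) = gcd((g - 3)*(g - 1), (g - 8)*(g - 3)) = g - 3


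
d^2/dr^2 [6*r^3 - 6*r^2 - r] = 36*r - 12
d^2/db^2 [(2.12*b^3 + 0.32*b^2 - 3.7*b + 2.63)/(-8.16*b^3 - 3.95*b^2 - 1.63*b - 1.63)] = (4.54747350886464e-13*b^7 + 94.0488959999998*b^6 + 1647.386496*b^5 - 1021.981248*b^4 - 1259.547772*b^3 - 1068.083442*b^2 - 68.443374*b - 1.47025999999999)/(543.338496*b^9 + 789.03936*b^8 + 707.552784*b^7 + 702.462419*b^6 + 456.566097*b^5 + 237.862314*b^4 + 132.340189*b^3 + 44.476506*b^2 + 12.992241*b + 4.330747)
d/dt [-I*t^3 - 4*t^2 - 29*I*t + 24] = -3*I*t^2 - 8*t - 29*I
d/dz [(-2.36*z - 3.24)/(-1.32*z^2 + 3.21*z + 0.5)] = (-3.1152*z^2 - 8.5536*z + 9.2204)/(1.7424*z^4 - 8.4744*z^3 + 8.9841*z^2 + 3.21*z + 0.25)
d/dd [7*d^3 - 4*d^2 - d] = 21*d^2 - 8*d - 1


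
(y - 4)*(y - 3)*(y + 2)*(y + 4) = y^4 - y^3 - 22*y^2 + 16*y + 96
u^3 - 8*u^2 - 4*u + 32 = (u - 8)*(u - 2)*(u + 2)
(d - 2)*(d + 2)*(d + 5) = d^3 + 5*d^2 - 4*d - 20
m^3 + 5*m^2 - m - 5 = (m - 1)*(m + 1)*(m + 5)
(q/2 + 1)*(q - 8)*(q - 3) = q^3/2 - 9*q^2/2 + q + 24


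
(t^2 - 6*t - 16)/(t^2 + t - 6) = (t^2 - 6*t - 16)/(t^2 + t - 6)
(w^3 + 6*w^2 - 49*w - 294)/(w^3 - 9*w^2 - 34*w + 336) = (w + 7)/(w - 8)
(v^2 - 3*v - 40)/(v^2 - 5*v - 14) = (-v^2 + 3*v + 40)/(-v^2 + 5*v + 14)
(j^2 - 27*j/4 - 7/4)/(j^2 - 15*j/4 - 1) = (j - 7)/(j - 4)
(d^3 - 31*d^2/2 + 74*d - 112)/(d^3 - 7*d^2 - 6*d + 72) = (d^2 - 23*d/2 + 28)/(d^2 - 3*d - 18)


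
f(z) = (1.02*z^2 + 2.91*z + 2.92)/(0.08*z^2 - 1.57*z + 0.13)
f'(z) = (1.57 - 0.16*z)*(1.02*z^2 + 2.91*z + 2.92)/(0.08*z^2 - 1.57*z + 0.13)^2 + (2.04*z + 2.91)/(0.08*z^2 - 1.57*z + 0.13) = (-1.8342*z^2 - 0.202*z + 4.9627)/(0.0064*z^4 - 0.2512*z^3 + 2.4857*z^2 - 0.4082*z + 0.0169)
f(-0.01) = 19.84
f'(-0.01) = 233.84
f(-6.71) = 2.06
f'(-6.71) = -0.37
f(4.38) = -6.76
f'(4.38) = -1.15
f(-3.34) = 0.73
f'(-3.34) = -0.38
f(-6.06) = 1.81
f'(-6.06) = -0.39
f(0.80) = -5.49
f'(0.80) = 3.14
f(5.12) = -7.67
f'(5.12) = -1.31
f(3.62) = -5.95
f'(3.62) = -0.98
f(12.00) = -25.69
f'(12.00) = -5.06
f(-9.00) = 2.86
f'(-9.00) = -0.33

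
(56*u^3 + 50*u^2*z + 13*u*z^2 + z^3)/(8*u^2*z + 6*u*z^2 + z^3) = (7*u + z)/z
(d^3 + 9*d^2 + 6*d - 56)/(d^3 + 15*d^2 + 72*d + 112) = (d - 2)/(d + 4)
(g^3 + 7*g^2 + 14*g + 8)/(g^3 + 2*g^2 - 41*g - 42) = (g^2 + 6*g + 8)/(g^2 + g - 42)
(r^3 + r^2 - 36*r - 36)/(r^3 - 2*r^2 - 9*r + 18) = (r^3 + r^2 - 36*r - 36)/(r^3 - 2*r^2 - 9*r + 18)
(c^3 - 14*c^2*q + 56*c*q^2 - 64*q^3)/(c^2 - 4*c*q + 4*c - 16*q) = (c^2 - 10*c*q + 16*q^2)/(c + 4)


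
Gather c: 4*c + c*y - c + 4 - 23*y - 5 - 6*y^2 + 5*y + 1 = c*(y + 3) - 6*y^2 - 18*y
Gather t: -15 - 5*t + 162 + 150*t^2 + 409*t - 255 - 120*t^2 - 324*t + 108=30*t^2 + 80*t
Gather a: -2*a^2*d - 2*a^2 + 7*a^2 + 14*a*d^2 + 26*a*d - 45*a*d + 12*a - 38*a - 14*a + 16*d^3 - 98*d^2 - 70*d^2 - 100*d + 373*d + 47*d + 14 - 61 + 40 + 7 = a^2*(5 - 2*d) + a*(14*d^2 - 19*d - 40) + 16*d^3 - 168*d^2 + 320*d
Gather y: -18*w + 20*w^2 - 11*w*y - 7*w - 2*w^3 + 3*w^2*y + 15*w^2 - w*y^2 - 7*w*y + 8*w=-2*w^3 + 35*w^2 - w*y^2 - 17*w + y*(3*w^2 - 18*w)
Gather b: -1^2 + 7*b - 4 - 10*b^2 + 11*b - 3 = -10*b^2 + 18*b - 8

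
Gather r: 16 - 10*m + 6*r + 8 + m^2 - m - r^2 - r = m^2 - 11*m - r^2 + 5*r + 24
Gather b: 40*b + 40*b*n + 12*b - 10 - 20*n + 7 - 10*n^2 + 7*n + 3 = b*(40*n + 52) - 10*n^2 - 13*n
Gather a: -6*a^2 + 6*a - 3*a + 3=-6*a^2 + 3*a + 3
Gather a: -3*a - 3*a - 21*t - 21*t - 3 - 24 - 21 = -6*a - 42*t - 48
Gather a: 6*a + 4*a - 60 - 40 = 10*a - 100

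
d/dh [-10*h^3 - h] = -30*h^2 - 1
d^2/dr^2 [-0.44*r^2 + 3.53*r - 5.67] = -0.880000000000000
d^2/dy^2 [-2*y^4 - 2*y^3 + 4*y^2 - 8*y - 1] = -24*y^2 - 12*y + 8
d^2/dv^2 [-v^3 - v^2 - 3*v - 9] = -6*v - 2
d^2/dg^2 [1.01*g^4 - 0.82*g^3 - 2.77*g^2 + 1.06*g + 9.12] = 12.12*g^2 - 4.92*g - 5.54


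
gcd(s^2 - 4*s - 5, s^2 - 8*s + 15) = s - 5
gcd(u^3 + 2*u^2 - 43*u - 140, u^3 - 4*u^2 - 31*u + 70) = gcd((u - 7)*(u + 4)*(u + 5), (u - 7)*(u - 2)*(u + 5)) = u^2 - 2*u - 35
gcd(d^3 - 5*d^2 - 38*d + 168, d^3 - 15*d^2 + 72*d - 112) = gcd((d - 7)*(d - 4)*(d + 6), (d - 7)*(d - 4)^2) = d^2 - 11*d + 28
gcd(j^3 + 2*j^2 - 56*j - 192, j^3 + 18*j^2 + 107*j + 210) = j + 6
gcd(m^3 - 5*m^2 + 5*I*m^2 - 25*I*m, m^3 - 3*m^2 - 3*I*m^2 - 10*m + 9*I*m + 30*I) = m - 5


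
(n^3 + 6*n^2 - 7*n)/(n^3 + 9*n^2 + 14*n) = (n - 1)/(n + 2)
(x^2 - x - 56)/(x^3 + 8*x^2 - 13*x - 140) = (x - 8)/(x^2 + x - 20)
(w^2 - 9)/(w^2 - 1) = (w^2 - 9)/(w^2 - 1)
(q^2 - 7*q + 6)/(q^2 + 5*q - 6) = (q - 6)/(q + 6)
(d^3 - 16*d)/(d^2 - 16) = d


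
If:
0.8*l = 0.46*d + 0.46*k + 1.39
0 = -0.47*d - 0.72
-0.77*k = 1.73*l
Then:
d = -1.53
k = -0.84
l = 0.37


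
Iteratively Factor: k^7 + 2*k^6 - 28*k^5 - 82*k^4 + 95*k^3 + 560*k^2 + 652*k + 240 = (k + 1)*(k^6 + k^5 - 29*k^4 - 53*k^3 + 148*k^2 + 412*k + 240) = (k + 1)^2*(k^5 - 29*k^3 - 24*k^2 + 172*k + 240) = (k - 5)*(k + 1)^2*(k^4 + 5*k^3 - 4*k^2 - 44*k - 48) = (k - 5)*(k - 3)*(k + 1)^2*(k^3 + 8*k^2 + 20*k + 16) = (k - 5)*(k - 3)*(k + 1)^2*(k + 4)*(k^2 + 4*k + 4) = (k - 5)*(k - 3)*(k + 1)^2*(k + 2)*(k + 4)*(k + 2)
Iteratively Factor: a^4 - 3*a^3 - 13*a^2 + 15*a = (a + 3)*(a^3 - 6*a^2 + 5*a) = a*(a + 3)*(a^2 - 6*a + 5) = a*(a - 1)*(a + 3)*(a - 5)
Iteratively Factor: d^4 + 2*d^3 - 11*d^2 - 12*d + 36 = (d - 2)*(d^3 + 4*d^2 - 3*d - 18) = (d - 2)*(d + 3)*(d^2 + d - 6) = (d - 2)*(d + 3)^2*(d - 2)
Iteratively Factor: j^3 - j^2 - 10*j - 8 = (j - 4)*(j^2 + 3*j + 2) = (j - 4)*(j + 2)*(j + 1)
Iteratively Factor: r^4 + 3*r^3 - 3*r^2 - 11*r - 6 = (r + 1)*(r^3 + 2*r^2 - 5*r - 6) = (r + 1)*(r + 3)*(r^2 - r - 2) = (r - 2)*(r + 1)*(r + 3)*(r + 1)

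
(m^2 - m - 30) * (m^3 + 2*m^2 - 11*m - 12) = m^5 + m^4 - 43*m^3 - 61*m^2 + 342*m + 360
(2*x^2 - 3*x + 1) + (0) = 2*x^2 - 3*x + 1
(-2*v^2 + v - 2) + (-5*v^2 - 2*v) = -7*v^2 - v - 2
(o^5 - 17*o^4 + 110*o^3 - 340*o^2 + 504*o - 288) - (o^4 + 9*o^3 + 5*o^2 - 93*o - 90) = o^5 - 18*o^4 + 101*o^3 - 345*o^2 + 597*o - 198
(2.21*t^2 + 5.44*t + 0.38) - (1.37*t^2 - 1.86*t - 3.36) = 0.84*t^2 + 7.3*t + 3.74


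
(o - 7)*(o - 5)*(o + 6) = o^3 - 6*o^2 - 37*o + 210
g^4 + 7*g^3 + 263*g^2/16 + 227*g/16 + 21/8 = (g + 1/4)*(g + 7/4)*(g + 2)*(g + 3)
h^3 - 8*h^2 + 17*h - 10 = (h - 5)*(h - 2)*(h - 1)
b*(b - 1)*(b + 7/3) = b^3 + 4*b^2/3 - 7*b/3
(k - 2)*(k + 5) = k^2 + 3*k - 10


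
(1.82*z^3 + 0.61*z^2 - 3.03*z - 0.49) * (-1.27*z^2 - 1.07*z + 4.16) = -2.3114*z^5 - 2.7221*z^4 + 10.7666*z^3 + 6.402*z^2 - 12.0805*z - 2.0384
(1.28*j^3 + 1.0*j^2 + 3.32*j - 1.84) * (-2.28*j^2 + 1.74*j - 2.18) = -2.9184*j^5 - 0.0528*j^4 - 8.62*j^3 + 7.792*j^2 - 10.4392*j + 4.0112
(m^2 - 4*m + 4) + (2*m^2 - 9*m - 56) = 3*m^2 - 13*m - 52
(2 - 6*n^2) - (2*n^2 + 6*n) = -8*n^2 - 6*n + 2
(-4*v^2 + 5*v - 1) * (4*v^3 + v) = -16*v^5 + 20*v^4 - 8*v^3 + 5*v^2 - v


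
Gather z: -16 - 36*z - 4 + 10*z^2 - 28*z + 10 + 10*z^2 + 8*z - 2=20*z^2 - 56*z - 12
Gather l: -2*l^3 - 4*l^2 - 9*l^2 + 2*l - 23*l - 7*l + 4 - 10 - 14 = -2*l^3 - 13*l^2 - 28*l - 20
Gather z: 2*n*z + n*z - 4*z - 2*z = z*(3*n - 6)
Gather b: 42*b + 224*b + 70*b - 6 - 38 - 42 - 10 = 336*b - 96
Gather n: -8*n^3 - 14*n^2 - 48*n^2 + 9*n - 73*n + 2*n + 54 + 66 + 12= -8*n^3 - 62*n^2 - 62*n + 132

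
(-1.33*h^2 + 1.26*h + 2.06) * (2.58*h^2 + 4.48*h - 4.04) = -3.4314*h^4 - 2.7076*h^3 + 16.3328*h^2 + 4.1384*h - 8.3224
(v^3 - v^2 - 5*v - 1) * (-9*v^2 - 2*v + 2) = -9*v^5 + 7*v^4 + 49*v^3 + 17*v^2 - 8*v - 2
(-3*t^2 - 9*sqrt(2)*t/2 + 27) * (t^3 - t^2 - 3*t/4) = -3*t^5 - 9*sqrt(2)*t^4/2 + 3*t^4 + 9*sqrt(2)*t^3/2 + 117*t^3/4 - 27*t^2 + 27*sqrt(2)*t^2/8 - 81*t/4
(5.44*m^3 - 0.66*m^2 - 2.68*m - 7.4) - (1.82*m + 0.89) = 5.44*m^3 - 0.66*m^2 - 4.5*m - 8.29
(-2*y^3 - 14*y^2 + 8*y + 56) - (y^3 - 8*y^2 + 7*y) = -3*y^3 - 6*y^2 + y + 56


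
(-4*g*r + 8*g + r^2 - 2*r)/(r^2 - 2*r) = (-4*g + r)/r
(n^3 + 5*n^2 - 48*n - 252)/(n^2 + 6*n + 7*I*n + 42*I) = (n^2 - n - 42)/(n + 7*I)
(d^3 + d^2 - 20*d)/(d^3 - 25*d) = (d - 4)/(d - 5)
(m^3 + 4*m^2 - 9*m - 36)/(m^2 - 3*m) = m + 7 + 12/m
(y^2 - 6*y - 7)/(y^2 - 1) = (y - 7)/(y - 1)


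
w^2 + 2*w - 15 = (w - 3)*(w + 5)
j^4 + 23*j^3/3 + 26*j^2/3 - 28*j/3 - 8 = (j - 1)*(j + 2/3)*(j + 2)*(j + 6)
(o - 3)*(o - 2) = o^2 - 5*o + 6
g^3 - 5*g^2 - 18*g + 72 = (g - 6)*(g - 3)*(g + 4)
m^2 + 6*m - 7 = (m - 1)*(m + 7)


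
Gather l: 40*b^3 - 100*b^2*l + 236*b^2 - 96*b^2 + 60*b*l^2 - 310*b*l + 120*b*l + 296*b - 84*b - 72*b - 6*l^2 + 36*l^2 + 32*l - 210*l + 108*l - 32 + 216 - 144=40*b^3 + 140*b^2 + 140*b + l^2*(60*b + 30) + l*(-100*b^2 - 190*b - 70) + 40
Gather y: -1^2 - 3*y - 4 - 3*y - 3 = -6*y - 8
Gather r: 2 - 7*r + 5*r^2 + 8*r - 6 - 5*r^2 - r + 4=0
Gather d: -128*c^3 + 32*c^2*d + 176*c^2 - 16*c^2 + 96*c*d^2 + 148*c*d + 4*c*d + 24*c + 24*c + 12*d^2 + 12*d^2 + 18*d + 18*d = -128*c^3 + 160*c^2 + 48*c + d^2*(96*c + 24) + d*(32*c^2 + 152*c + 36)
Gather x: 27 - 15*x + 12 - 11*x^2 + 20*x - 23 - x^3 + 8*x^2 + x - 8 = -x^3 - 3*x^2 + 6*x + 8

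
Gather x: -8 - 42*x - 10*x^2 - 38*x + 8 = -10*x^2 - 80*x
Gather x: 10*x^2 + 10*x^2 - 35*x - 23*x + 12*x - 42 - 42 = 20*x^2 - 46*x - 84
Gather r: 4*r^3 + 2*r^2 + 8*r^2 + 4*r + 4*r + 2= 4*r^3 + 10*r^2 + 8*r + 2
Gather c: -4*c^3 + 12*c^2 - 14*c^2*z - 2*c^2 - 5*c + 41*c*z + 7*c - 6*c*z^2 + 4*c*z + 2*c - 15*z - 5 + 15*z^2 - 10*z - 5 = -4*c^3 + c^2*(10 - 14*z) + c*(-6*z^2 + 45*z + 4) + 15*z^2 - 25*z - 10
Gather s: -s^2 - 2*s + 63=-s^2 - 2*s + 63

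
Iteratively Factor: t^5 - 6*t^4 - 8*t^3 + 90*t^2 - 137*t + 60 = (t - 1)*(t^4 - 5*t^3 - 13*t^2 + 77*t - 60) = (t - 1)^2*(t^3 - 4*t^2 - 17*t + 60) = (t - 5)*(t - 1)^2*(t^2 + t - 12) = (t - 5)*(t - 3)*(t - 1)^2*(t + 4)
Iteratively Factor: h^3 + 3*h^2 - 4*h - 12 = (h + 2)*(h^2 + h - 6) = (h - 2)*(h + 2)*(h + 3)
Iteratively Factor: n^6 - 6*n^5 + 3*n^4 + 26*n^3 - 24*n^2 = (n - 3)*(n^5 - 3*n^4 - 6*n^3 + 8*n^2) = (n - 4)*(n - 3)*(n^4 + n^3 - 2*n^2) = (n - 4)*(n - 3)*(n + 2)*(n^3 - n^2) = n*(n - 4)*(n - 3)*(n + 2)*(n^2 - n) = n^2*(n - 4)*(n - 3)*(n + 2)*(n - 1)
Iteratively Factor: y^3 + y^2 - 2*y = (y - 1)*(y^2 + 2*y) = y*(y - 1)*(y + 2)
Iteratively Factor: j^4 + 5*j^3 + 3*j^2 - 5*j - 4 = (j + 4)*(j^3 + j^2 - j - 1) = (j + 1)*(j + 4)*(j^2 - 1) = (j - 1)*(j + 1)*(j + 4)*(j + 1)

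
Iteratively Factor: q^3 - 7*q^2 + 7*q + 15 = (q - 3)*(q^2 - 4*q - 5) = (q - 3)*(q + 1)*(q - 5)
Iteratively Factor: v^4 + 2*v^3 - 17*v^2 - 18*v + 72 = (v - 2)*(v^3 + 4*v^2 - 9*v - 36) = (v - 2)*(v + 4)*(v^2 - 9) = (v - 2)*(v + 3)*(v + 4)*(v - 3)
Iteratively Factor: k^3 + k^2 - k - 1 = (k - 1)*(k^2 + 2*k + 1) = (k - 1)*(k + 1)*(k + 1)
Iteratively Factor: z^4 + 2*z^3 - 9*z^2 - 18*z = (z)*(z^3 + 2*z^2 - 9*z - 18) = z*(z + 3)*(z^2 - z - 6) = z*(z + 2)*(z + 3)*(z - 3)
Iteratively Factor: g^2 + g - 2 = (g + 2)*(g - 1)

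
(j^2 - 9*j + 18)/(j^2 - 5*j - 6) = (j - 3)/(j + 1)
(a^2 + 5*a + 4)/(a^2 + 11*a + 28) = (a + 1)/(a + 7)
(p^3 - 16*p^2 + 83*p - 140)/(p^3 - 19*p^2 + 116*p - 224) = (p - 5)/(p - 8)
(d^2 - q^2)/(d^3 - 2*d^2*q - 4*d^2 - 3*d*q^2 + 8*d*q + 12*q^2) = (-d + q)/(-d^2 + 3*d*q + 4*d - 12*q)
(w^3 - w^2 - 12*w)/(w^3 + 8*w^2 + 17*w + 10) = w*(w^2 - w - 12)/(w^3 + 8*w^2 + 17*w + 10)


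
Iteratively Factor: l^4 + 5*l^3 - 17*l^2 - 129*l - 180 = (l + 3)*(l^3 + 2*l^2 - 23*l - 60) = (l + 3)^2*(l^2 - l - 20) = (l + 3)^2*(l + 4)*(l - 5)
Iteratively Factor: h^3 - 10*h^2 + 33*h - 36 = (h - 3)*(h^2 - 7*h + 12) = (h - 4)*(h - 3)*(h - 3)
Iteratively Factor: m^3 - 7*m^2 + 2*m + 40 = (m - 4)*(m^2 - 3*m - 10) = (m - 4)*(m + 2)*(m - 5)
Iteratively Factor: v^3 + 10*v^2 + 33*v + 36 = (v + 3)*(v^2 + 7*v + 12) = (v + 3)^2*(v + 4)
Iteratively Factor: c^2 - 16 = (c + 4)*(c - 4)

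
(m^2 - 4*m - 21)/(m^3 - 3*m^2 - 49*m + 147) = (m + 3)/(m^2 + 4*m - 21)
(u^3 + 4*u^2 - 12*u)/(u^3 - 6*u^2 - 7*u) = (-u^2 - 4*u + 12)/(-u^2 + 6*u + 7)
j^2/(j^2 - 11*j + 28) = j^2/(j^2 - 11*j + 28)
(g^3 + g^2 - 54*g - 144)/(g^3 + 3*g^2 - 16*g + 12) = (g^2 - 5*g - 24)/(g^2 - 3*g + 2)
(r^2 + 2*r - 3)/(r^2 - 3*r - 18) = (r - 1)/(r - 6)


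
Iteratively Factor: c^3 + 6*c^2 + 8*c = (c)*(c^2 + 6*c + 8) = c*(c + 2)*(c + 4)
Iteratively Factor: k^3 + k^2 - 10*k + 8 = (k - 2)*(k^2 + 3*k - 4) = (k - 2)*(k + 4)*(k - 1)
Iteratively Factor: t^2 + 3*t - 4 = (t + 4)*(t - 1)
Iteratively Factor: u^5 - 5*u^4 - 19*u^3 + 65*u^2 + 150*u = (u - 5)*(u^4 - 19*u^2 - 30*u) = (u - 5)*(u + 3)*(u^3 - 3*u^2 - 10*u) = (u - 5)*(u + 2)*(u + 3)*(u^2 - 5*u) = (u - 5)^2*(u + 2)*(u + 3)*(u)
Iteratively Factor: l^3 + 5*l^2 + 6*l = (l + 3)*(l^2 + 2*l) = (l + 2)*(l + 3)*(l)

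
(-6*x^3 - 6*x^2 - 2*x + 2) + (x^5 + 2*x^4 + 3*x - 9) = x^5 + 2*x^4 - 6*x^3 - 6*x^2 + x - 7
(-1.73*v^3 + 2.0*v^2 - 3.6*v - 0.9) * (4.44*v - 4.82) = -7.6812*v^4 + 17.2186*v^3 - 25.624*v^2 + 13.356*v + 4.338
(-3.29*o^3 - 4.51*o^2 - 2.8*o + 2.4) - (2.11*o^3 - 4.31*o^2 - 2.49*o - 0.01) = -5.4*o^3 - 0.2*o^2 - 0.31*o + 2.41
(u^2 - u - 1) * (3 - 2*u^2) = -2*u^4 + 2*u^3 + 5*u^2 - 3*u - 3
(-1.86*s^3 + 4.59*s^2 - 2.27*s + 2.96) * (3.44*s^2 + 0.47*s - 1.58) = -6.3984*s^5 + 14.9154*s^4 - 2.7127*s^3 + 1.8633*s^2 + 4.9778*s - 4.6768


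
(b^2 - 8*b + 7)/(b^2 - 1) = (b - 7)/(b + 1)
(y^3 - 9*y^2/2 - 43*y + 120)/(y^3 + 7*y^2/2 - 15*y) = (y - 8)/y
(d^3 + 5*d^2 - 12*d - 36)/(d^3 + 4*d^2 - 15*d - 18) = (d + 2)/(d + 1)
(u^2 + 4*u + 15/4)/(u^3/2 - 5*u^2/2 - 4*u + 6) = (4*u^2 + 16*u + 15)/(2*(u^3 - 5*u^2 - 8*u + 12))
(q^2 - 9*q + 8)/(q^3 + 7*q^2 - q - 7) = (q - 8)/(q^2 + 8*q + 7)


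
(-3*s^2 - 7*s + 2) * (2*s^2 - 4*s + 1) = -6*s^4 - 2*s^3 + 29*s^2 - 15*s + 2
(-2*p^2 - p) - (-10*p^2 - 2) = 8*p^2 - p + 2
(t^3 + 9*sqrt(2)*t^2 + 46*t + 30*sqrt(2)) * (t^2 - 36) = t^5 + 9*sqrt(2)*t^4 + 10*t^3 - 294*sqrt(2)*t^2 - 1656*t - 1080*sqrt(2)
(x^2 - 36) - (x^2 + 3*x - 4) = -3*x - 32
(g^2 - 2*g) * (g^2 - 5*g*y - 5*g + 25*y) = g^4 - 5*g^3*y - 7*g^3 + 35*g^2*y + 10*g^2 - 50*g*y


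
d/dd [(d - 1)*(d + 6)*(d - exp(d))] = -d^2*exp(d) + 3*d^2 - 7*d*exp(d) + 10*d + exp(d) - 6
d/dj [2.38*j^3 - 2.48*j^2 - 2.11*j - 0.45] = 7.14*j^2 - 4.96*j - 2.11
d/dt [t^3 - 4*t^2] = t*(3*t - 8)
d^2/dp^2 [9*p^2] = 18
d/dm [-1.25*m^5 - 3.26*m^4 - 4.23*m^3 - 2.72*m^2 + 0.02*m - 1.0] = -6.25*m^4 - 13.04*m^3 - 12.69*m^2 - 5.44*m + 0.02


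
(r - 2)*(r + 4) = r^2 + 2*r - 8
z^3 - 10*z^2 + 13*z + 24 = (z - 8)*(z - 3)*(z + 1)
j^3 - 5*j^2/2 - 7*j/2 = j*(j - 7/2)*(j + 1)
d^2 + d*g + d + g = (d + 1)*(d + g)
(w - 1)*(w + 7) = w^2 + 6*w - 7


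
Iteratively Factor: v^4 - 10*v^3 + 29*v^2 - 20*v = (v - 5)*(v^3 - 5*v^2 + 4*v) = (v - 5)*(v - 4)*(v^2 - v) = v*(v - 5)*(v - 4)*(v - 1)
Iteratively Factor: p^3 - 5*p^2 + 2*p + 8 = (p - 4)*(p^2 - p - 2) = (p - 4)*(p - 2)*(p + 1)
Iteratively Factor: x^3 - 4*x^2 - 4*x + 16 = (x - 4)*(x^2 - 4) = (x - 4)*(x + 2)*(x - 2)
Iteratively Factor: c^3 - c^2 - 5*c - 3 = (c + 1)*(c^2 - 2*c - 3) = (c - 3)*(c + 1)*(c + 1)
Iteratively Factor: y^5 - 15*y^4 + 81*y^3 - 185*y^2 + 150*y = (y - 5)*(y^4 - 10*y^3 + 31*y^2 - 30*y) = y*(y - 5)*(y^3 - 10*y^2 + 31*y - 30) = y*(y - 5)^2*(y^2 - 5*y + 6) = y*(y - 5)^2*(y - 3)*(y - 2)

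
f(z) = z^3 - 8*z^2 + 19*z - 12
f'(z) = 3*z^2 - 16*z + 19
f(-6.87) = -844.35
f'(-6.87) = 270.51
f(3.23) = -0.39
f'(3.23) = -1.38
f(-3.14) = -181.50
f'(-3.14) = 98.82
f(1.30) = 1.38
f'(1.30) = 3.27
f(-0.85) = -34.54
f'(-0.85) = 34.77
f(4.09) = 0.30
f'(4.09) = 3.74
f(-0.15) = -15.03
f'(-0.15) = 21.47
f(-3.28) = -195.67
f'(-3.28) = 103.76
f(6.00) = 30.00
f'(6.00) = 31.00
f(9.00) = 240.00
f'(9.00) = 118.00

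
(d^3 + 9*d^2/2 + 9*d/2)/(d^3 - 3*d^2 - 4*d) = (2*d^2 + 9*d + 9)/(2*(d^2 - 3*d - 4))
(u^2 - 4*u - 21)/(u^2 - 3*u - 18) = (u - 7)/(u - 6)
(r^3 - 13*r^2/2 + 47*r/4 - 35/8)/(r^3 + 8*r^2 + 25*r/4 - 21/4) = (4*r^2 - 24*r + 35)/(2*(2*r^2 + 17*r + 21))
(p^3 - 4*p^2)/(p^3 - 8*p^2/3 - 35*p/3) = 3*p*(4 - p)/(-3*p^2 + 8*p + 35)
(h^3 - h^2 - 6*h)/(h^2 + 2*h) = h - 3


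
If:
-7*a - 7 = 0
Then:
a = -1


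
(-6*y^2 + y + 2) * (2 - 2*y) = 12*y^3 - 14*y^2 - 2*y + 4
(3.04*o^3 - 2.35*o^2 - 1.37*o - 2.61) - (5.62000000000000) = 3.04*o^3 - 2.35*o^2 - 1.37*o - 8.23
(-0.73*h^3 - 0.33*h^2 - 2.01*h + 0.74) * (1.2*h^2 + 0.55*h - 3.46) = -0.876*h^5 - 0.7975*h^4 - 0.0676999999999999*h^3 + 0.9243*h^2 + 7.3616*h - 2.5604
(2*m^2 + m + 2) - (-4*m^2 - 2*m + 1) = 6*m^2 + 3*m + 1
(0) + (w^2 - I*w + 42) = w^2 - I*w + 42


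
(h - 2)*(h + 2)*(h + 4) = h^3 + 4*h^2 - 4*h - 16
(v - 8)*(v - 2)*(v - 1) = v^3 - 11*v^2 + 26*v - 16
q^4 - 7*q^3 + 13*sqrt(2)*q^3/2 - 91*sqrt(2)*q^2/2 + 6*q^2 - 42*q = q*(q - 7)*(q + sqrt(2)/2)*(q + 6*sqrt(2))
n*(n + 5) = n^2 + 5*n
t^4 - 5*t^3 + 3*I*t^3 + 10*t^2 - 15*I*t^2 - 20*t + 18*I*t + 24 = (t - 3)*(t - 2)*(t - I)*(t + 4*I)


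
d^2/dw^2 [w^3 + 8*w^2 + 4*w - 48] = 6*w + 16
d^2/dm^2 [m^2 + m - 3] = 2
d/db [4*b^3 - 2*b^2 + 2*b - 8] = 12*b^2 - 4*b + 2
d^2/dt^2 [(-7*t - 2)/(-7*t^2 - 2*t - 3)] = 2*(4*(7*t + 1)^2*(7*t + 2) - 7*(21*t + 4)*(7*t^2 + 2*t + 3))/(7*t^2 + 2*t + 3)^3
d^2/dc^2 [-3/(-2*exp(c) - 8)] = 3*(exp(c) - 4)*exp(c)/(2*(exp(c) + 4)^3)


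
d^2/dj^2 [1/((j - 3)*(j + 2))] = 2*((j - 3)^2 + (j - 3)*(j + 2) + (j + 2)^2)/((j - 3)^3*(j + 2)^3)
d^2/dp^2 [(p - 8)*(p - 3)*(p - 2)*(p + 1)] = 12*p^2 - 72*p + 66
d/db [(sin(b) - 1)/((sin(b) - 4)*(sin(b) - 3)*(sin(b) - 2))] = 2*(-sin(b)^3 + 6*sin(b)^2 - 9*sin(b) + 1)*cos(b)/((sin(b) - 4)^2*(sin(b) - 3)^2*(sin(b) - 2)^2)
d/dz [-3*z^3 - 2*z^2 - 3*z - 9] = -9*z^2 - 4*z - 3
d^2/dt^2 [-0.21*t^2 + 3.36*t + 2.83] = -0.420000000000000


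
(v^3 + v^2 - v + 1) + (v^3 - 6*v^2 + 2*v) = 2*v^3 - 5*v^2 + v + 1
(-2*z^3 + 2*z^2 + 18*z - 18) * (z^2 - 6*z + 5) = -2*z^5 + 14*z^4 - 4*z^3 - 116*z^2 + 198*z - 90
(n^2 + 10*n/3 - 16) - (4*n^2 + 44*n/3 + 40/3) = -3*n^2 - 34*n/3 - 88/3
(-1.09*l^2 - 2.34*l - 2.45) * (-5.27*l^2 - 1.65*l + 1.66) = 5.7443*l^4 + 14.1303*l^3 + 14.9631*l^2 + 0.158100000000001*l - 4.067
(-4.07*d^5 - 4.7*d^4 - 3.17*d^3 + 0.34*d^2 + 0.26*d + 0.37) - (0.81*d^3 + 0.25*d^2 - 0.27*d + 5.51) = -4.07*d^5 - 4.7*d^4 - 3.98*d^3 + 0.09*d^2 + 0.53*d - 5.14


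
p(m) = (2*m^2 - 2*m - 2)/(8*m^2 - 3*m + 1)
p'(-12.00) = 0.00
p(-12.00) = 0.26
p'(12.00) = 0.00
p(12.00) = 0.23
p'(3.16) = 0.04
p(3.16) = 0.16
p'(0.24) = 2.22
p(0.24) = -3.19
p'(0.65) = 3.32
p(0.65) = -1.01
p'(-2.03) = -0.02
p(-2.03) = 0.26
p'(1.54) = 0.30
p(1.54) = -0.02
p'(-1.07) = -0.20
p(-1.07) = 0.18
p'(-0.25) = -3.23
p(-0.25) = -0.61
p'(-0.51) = -1.12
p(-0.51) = -0.10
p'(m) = (3 - 16*m)*(2*m^2 - 2*m - 2)/(8*m^2 - 3*m + 1)^2 + (4*m - 2)/(8*m^2 - 3*m + 1) = 2*(5*m^2 + 18*m - 4)/(64*m^4 - 48*m^3 + 25*m^2 - 6*m + 1)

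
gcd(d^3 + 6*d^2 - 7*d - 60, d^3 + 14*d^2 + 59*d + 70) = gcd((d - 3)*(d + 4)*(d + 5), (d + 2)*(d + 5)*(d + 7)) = d + 5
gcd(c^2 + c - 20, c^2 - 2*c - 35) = c + 5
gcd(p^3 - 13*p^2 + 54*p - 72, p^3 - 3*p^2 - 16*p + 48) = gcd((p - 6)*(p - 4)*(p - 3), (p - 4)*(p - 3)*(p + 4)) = p^2 - 7*p + 12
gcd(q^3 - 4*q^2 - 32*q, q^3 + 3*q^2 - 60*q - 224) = q^2 - 4*q - 32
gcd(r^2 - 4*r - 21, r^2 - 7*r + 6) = 1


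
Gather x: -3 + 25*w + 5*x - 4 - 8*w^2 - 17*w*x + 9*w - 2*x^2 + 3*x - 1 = -8*w^2 + 34*w - 2*x^2 + x*(8 - 17*w) - 8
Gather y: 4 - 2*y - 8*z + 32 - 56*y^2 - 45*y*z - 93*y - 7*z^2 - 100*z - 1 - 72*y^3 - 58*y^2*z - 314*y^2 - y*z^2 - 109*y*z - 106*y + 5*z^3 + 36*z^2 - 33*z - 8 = -72*y^3 + y^2*(-58*z - 370) + y*(-z^2 - 154*z - 201) + 5*z^3 + 29*z^2 - 141*z + 27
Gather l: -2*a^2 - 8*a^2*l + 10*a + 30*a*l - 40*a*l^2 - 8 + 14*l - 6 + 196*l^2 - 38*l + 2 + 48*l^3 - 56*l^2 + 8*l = -2*a^2 + 10*a + 48*l^3 + l^2*(140 - 40*a) + l*(-8*a^2 + 30*a - 16) - 12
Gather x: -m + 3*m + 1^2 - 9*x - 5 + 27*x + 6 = 2*m + 18*x + 2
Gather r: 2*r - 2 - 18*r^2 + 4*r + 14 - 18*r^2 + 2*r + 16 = -36*r^2 + 8*r + 28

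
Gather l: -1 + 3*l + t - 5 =3*l + t - 6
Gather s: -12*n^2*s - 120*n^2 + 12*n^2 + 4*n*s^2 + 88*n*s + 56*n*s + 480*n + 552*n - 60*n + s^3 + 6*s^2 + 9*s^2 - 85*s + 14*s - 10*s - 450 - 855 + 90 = -108*n^2 + 972*n + s^3 + s^2*(4*n + 15) + s*(-12*n^2 + 144*n - 81) - 1215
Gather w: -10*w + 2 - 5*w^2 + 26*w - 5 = -5*w^2 + 16*w - 3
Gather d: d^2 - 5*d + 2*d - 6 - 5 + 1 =d^2 - 3*d - 10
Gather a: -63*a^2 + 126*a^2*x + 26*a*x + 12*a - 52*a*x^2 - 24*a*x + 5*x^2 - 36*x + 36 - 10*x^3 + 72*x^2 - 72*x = a^2*(126*x - 63) + a*(-52*x^2 + 2*x + 12) - 10*x^3 + 77*x^2 - 108*x + 36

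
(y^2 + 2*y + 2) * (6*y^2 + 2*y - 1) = 6*y^4 + 14*y^3 + 15*y^2 + 2*y - 2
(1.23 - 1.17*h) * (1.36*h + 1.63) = -1.5912*h^2 - 0.2343*h + 2.0049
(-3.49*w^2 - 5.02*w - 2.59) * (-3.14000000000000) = 10.9586*w^2 + 15.7628*w + 8.1326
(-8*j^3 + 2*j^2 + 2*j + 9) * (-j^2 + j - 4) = 8*j^5 - 10*j^4 + 32*j^3 - 15*j^2 + j - 36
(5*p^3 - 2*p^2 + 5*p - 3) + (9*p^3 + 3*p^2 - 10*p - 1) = 14*p^3 + p^2 - 5*p - 4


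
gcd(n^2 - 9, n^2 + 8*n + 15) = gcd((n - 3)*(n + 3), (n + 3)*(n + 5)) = n + 3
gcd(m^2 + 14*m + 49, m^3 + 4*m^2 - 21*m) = m + 7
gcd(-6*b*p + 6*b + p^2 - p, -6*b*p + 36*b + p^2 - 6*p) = -6*b + p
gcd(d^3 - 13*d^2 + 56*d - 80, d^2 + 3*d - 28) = d - 4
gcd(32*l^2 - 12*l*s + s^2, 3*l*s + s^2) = 1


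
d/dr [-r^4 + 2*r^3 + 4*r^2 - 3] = 2*r*(-2*r^2 + 3*r + 4)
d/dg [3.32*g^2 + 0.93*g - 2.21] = 6.64*g + 0.93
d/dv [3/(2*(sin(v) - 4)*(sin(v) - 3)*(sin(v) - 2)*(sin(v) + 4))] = 3*(-4*sin(v)^3 + 15*sin(v)^2 + 20*sin(v) - 80)*cos(v)/(2*(sin(v) - 4)^2*(sin(v) - 3)^2*(sin(v) - 2)^2*(sin(v) + 4)^2)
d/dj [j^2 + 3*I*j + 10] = 2*j + 3*I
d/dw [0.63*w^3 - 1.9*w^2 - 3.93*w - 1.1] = 1.89*w^2 - 3.8*w - 3.93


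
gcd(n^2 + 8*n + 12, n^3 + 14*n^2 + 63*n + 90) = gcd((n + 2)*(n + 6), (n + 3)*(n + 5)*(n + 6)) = n + 6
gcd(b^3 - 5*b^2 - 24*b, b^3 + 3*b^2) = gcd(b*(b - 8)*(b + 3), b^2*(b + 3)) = b^2 + 3*b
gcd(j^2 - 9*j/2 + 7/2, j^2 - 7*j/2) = j - 7/2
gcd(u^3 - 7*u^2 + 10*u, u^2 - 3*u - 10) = u - 5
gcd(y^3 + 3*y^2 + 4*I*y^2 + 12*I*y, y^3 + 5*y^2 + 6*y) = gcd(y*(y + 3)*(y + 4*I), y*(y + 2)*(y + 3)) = y^2 + 3*y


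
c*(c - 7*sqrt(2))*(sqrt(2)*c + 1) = sqrt(2)*c^3 - 13*c^2 - 7*sqrt(2)*c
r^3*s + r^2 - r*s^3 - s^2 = (r - s)*(r + s)*(r*s + 1)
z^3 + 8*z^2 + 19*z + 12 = (z + 1)*(z + 3)*(z + 4)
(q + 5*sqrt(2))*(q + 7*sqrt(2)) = q^2 + 12*sqrt(2)*q + 70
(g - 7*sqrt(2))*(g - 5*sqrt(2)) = g^2 - 12*sqrt(2)*g + 70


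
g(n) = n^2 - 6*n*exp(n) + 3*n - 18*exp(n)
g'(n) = -6*n*exp(n) + 2*n - 24*exp(n) + 3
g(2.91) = -633.73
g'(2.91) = -752.25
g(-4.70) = 8.08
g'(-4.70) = -6.36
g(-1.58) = -4.00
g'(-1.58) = -3.15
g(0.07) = -19.54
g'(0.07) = -23.05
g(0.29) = -25.43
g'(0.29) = -30.82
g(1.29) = -87.97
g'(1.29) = -109.72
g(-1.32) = -4.91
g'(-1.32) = -3.94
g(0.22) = -23.37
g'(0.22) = -28.11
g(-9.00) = 54.00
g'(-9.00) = -15.00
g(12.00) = -14647751.23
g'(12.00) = -15624432.98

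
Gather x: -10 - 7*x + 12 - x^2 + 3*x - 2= -x^2 - 4*x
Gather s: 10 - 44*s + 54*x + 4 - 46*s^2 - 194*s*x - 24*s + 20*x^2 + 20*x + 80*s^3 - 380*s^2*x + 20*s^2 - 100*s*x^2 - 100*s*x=80*s^3 + s^2*(-380*x - 26) + s*(-100*x^2 - 294*x - 68) + 20*x^2 + 74*x + 14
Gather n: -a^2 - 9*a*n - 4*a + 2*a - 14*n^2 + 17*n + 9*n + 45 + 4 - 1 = -a^2 - 2*a - 14*n^2 + n*(26 - 9*a) + 48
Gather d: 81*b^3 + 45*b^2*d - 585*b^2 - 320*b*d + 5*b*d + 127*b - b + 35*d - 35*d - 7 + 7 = 81*b^3 - 585*b^2 + 126*b + d*(45*b^2 - 315*b)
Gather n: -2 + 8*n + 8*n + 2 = 16*n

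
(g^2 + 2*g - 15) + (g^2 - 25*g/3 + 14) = 2*g^2 - 19*g/3 - 1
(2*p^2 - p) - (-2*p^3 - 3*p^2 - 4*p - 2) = 2*p^3 + 5*p^2 + 3*p + 2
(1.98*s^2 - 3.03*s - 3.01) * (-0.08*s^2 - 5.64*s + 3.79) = -0.1584*s^4 - 10.9248*s^3 + 24.8342*s^2 + 5.4927*s - 11.4079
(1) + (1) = 2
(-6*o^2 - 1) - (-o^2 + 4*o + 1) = -5*o^2 - 4*o - 2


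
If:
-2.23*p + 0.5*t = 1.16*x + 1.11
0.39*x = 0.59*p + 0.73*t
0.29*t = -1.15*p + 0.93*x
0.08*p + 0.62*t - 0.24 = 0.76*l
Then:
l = -0.30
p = -0.30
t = 0.05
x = -0.36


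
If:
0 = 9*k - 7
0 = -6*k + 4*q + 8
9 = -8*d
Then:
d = -9/8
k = 7/9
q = -5/6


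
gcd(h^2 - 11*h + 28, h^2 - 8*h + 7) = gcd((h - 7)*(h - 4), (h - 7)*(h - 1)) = h - 7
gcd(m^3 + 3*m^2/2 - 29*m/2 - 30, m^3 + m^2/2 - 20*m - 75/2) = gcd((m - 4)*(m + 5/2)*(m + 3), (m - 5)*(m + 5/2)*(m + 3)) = m^2 + 11*m/2 + 15/2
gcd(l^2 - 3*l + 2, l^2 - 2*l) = l - 2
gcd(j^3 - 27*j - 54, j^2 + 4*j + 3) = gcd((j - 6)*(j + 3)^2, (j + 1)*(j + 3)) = j + 3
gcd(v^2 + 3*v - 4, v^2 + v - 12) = v + 4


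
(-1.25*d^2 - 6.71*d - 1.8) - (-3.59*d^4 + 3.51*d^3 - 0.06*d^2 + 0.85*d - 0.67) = 3.59*d^4 - 3.51*d^3 - 1.19*d^2 - 7.56*d - 1.13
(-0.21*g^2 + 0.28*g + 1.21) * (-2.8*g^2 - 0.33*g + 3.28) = 0.588*g^4 - 0.7147*g^3 - 4.1692*g^2 + 0.5191*g + 3.9688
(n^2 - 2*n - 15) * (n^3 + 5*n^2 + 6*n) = n^5 + 3*n^4 - 19*n^3 - 87*n^2 - 90*n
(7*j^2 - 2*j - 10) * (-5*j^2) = -35*j^4 + 10*j^3 + 50*j^2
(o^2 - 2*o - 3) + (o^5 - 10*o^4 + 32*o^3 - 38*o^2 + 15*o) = o^5 - 10*o^4 + 32*o^3 - 37*o^2 + 13*o - 3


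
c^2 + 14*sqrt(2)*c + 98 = (c + 7*sqrt(2))^2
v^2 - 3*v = v*(v - 3)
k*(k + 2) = k^2 + 2*k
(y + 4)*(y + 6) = y^2 + 10*y + 24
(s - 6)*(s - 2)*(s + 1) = s^3 - 7*s^2 + 4*s + 12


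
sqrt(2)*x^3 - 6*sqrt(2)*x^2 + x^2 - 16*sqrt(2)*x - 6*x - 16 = (x - 8)*(x + 2)*(sqrt(2)*x + 1)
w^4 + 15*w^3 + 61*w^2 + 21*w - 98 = (w - 1)*(w + 2)*(w + 7)^2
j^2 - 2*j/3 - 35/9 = (j - 7/3)*(j + 5/3)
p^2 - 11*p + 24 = (p - 8)*(p - 3)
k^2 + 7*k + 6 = (k + 1)*(k + 6)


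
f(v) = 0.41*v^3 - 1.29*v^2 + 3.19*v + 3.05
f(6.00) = 64.31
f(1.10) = 5.54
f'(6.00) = 31.99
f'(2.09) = 3.17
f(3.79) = 18.93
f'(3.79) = 11.08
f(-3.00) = -29.20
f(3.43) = 15.36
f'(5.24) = 23.44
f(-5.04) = -98.29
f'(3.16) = 7.32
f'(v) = 1.23*v^2 - 2.58*v + 3.19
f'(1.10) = 1.84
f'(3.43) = 8.81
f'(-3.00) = 22.00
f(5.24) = 43.34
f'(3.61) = 9.91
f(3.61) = 17.04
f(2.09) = 7.83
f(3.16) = 13.19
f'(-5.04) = 47.44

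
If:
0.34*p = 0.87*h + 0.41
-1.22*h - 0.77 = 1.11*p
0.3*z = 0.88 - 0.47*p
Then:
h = -0.52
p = -0.12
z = 3.13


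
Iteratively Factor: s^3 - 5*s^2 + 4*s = (s)*(s^2 - 5*s + 4) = s*(s - 4)*(s - 1)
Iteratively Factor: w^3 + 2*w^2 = (w)*(w^2 + 2*w) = w^2*(w + 2)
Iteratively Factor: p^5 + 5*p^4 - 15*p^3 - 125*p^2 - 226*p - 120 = (p + 3)*(p^4 + 2*p^3 - 21*p^2 - 62*p - 40) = (p + 2)*(p + 3)*(p^3 - 21*p - 20) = (p + 1)*(p + 2)*(p + 3)*(p^2 - p - 20) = (p - 5)*(p + 1)*(p + 2)*(p + 3)*(p + 4)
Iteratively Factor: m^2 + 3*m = (m + 3)*(m)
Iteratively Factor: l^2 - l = (l)*(l - 1)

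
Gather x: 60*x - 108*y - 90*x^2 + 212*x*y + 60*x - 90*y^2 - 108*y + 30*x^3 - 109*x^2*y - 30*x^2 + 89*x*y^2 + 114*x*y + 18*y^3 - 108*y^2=30*x^3 + x^2*(-109*y - 120) + x*(89*y^2 + 326*y + 120) + 18*y^3 - 198*y^2 - 216*y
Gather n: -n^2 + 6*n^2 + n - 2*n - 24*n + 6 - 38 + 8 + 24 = 5*n^2 - 25*n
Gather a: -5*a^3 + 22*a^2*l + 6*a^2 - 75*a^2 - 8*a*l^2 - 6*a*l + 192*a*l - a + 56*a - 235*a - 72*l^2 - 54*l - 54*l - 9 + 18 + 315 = -5*a^3 + a^2*(22*l - 69) + a*(-8*l^2 + 186*l - 180) - 72*l^2 - 108*l + 324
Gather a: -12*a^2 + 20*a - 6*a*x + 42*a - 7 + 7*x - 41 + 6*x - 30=-12*a^2 + a*(62 - 6*x) + 13*x - 78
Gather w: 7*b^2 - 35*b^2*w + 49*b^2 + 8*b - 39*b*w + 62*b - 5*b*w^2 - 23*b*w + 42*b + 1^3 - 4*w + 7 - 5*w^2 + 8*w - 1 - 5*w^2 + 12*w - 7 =56*b^2 + 112*b + w^2*(-5*b - 10) + w*(-35*b^2 - 62*b + 16)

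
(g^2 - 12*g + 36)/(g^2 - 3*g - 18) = (g - 6)/(g + 3)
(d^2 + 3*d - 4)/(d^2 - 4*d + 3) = (d + 4)/(d - 3)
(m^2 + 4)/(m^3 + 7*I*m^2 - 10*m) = (m - 2*I)/(m*(m + 5*I))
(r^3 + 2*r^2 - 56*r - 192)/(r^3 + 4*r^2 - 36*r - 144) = (r - 8)/(r - 6)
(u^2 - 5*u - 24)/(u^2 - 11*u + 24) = (u + 3)/(u - 3)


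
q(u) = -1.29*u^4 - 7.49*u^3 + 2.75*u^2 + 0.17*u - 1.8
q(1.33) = -18.37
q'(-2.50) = -73.39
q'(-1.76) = -50.98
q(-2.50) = 81.60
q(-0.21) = -1.65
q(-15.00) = -39413.10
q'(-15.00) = 12276.92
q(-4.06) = 193.59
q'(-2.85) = -78.57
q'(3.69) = -544.74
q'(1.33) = -44.40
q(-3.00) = 120.18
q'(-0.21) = -1.93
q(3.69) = -579.22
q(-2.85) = 108.33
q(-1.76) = 34.88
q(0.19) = -1.72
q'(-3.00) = -79.24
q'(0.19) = 0.37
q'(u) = -5.16*u^3 - 22.47*u^2 + 5.5*u + 0.17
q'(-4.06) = -47.22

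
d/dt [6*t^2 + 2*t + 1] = 12*t + 2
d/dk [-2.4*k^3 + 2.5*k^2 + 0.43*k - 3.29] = -7.2*k^2 + 5.0*k + 0.43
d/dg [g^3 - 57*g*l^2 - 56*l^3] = 3*g^2 - 57*l^2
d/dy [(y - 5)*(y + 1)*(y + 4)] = 3*y^2 - 21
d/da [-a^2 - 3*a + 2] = -2*a - 3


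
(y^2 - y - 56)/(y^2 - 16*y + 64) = (y + 7)/(y - 8)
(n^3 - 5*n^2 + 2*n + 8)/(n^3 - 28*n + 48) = (n + 1)/(n + 6)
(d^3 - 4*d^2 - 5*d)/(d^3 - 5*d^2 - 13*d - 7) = d*(d - 5)/(d^2 - 6*d - 7)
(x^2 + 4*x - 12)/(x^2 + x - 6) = (x + 6)/(x + 3)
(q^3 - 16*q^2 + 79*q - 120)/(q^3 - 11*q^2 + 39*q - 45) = (q - 8)/(q - 3)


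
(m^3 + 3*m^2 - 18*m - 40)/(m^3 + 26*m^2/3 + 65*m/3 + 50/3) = 3*(m - 4)/(3*m + 5)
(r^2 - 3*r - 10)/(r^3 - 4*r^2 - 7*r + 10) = 1/(r - 1)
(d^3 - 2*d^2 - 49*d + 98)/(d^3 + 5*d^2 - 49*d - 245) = (d - 2)/(d + 5)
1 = 1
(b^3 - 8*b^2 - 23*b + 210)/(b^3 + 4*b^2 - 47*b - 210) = (b - 6)/(b + 6)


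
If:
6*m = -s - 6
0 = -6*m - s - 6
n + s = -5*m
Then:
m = -s/6 - 1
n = 5 - s/6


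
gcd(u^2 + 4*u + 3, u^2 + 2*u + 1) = u + 1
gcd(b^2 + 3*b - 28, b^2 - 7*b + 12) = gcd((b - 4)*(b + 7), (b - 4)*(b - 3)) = b - 4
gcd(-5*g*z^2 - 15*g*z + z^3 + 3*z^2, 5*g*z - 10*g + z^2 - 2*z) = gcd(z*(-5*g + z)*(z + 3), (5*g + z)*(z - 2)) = 1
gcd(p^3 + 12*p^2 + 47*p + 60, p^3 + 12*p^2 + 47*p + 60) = p^3 + 12*p^2 + 47*p + 60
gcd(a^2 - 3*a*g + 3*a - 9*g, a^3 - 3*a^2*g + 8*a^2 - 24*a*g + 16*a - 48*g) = a - 3*g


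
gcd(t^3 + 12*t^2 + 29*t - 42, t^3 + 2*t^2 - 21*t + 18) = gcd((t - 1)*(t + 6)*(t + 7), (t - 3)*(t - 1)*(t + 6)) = t^2 + 5*t - 6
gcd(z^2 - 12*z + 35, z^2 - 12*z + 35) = z^2 - 12*z + 35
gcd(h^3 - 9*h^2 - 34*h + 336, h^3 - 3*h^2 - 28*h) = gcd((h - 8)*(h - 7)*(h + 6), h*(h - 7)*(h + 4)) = h - 7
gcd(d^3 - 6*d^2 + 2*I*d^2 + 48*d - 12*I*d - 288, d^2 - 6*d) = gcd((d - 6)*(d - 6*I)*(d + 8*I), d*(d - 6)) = d - 6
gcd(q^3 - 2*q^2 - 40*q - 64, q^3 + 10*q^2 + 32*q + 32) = q^2 + 6*q + 8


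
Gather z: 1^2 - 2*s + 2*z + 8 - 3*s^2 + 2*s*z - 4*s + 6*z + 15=-3*s^2 - 6*s + z*(2*s + 8) + 24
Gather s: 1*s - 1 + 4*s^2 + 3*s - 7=4*s^2 + 4*s - 8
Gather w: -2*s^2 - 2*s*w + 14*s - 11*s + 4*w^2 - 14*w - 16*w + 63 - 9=-2*s^2 + 3*s + 4*w^2 + w*(-2*s - 30) + 54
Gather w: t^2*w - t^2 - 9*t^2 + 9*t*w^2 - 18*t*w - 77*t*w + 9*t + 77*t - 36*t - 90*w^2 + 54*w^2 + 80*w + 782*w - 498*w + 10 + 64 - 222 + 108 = -10*t^2 + 50*t + w^2*(9*t - 36) + w*(t^2 - 95*t + 364) - 40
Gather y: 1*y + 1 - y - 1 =0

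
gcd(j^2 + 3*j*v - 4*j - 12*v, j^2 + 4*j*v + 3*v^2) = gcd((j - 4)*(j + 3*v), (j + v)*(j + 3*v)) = j + 3*v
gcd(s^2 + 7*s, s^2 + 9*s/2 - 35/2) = s + 7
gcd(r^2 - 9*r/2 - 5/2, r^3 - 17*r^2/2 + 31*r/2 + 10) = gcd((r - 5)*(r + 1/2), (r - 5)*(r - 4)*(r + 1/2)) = r^2 - 9*r/2 - 5/2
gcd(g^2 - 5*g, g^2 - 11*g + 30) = g - 5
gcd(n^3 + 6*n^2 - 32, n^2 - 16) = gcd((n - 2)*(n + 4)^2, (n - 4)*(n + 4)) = n + 4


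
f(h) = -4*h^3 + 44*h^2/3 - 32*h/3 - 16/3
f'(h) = -12*h^2 + 88*h/3 - 32/3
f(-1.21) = 36.13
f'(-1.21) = -63.73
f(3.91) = -61.92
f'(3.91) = -79.43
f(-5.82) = 1342.09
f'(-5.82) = -587.86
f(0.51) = -7.49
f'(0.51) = 1.17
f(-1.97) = 103.18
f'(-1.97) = -115.02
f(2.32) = -1.09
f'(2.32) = -7.20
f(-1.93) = 98.64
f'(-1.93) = -111.98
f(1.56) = -1.47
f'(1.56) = 5.89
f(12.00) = -4933.33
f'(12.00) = -1386.67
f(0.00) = -5.33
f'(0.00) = -10.67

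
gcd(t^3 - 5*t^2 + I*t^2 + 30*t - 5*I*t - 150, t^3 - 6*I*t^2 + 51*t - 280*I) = t - 5*I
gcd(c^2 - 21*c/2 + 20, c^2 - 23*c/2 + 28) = c - 8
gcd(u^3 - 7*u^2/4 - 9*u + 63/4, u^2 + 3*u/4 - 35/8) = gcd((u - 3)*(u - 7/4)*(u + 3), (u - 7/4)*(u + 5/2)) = u - 7/4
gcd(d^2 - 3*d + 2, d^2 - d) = d - 1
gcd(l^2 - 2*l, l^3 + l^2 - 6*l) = l^2 - 2*l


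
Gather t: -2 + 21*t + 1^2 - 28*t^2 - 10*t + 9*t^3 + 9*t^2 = 9*t^3 - 19*t^2 + 11*t - 1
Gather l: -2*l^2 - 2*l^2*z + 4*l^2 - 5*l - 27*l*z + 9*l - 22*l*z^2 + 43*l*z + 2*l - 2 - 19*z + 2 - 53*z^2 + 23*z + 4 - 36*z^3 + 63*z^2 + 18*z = l^2*(2 - 2*z) + l*(-22*z^2 + 16*z + 6) - 36*z^3 + 10*z^2 + 22*z + 4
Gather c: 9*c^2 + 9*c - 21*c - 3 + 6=9*c^2 - 12*c + 3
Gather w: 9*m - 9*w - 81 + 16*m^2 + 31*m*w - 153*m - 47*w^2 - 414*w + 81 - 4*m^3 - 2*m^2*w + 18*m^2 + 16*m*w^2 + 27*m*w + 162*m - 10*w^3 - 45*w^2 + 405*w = -4*m^3 + 34*m^2 + 18*m - 10*w^3 + w^2*(16*m - 92) + w*(-2*m^2 + 58*m - 18)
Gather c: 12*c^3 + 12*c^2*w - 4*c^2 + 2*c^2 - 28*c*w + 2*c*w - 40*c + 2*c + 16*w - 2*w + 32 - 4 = 12*c^3 + c^2*(12*w - 2) + c*(-26*w - 38) + 14*w + 28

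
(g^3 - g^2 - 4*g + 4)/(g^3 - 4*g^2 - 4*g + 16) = (g - 1)/(g - 4)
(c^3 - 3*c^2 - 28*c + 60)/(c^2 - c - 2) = (c^2 - c - 30)/(c + 1)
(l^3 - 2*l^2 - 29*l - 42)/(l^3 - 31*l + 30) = (l^3 - 2*l^2 - 29*l - 42)/(l^3 - 31*l + 30)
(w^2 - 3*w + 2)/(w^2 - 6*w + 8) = (w - 1)/(w - 4)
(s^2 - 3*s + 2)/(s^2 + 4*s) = (s^2 - 3*s + 2)/(s*(s + 4))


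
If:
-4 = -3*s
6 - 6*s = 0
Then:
No Solution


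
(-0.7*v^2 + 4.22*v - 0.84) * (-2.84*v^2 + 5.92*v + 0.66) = 1.988*v^4 - 16.1288*v^3 + 26.906*v^2 - 2.1876*v - 0.5544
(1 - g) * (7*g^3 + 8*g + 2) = -7*g^4 + 7*g^3 - 8*g^2 + 6*g + 2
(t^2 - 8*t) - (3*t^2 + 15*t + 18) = -2*t^2 - 23*t - 18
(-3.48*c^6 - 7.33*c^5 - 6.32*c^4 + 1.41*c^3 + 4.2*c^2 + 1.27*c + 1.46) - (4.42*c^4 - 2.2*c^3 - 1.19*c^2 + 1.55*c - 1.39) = -3.48*c^6 - 7.33*c^5 - 10.74*c^4 + 3.61*c^3 + 5.39*c^2 - 0.28*c + 2.85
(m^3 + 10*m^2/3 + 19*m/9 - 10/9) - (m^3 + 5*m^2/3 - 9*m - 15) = 5*m^2/3 + 100*m/9 + 125/9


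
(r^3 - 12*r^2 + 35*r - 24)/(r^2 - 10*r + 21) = (r^2 - 9*r + 8)/(r - 7)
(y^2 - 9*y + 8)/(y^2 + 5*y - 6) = (y - 8)/(y + 6)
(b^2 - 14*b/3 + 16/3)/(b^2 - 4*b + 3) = (3*b^2 - 14*b + 16)/(3*(b^2 - 4*b + 3))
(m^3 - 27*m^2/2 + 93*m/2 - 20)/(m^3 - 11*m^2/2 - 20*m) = (2*m^2 - 11*m + 5)/(m*(2*m + 5))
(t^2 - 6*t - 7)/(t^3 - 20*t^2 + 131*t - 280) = (t + 1)/(t^2 - 13*t + 40)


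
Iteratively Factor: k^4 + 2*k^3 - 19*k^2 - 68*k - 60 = (k + 3)*(k^3 - k^2 - 16*k - 20) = (k + 2)*(k + 3)*(k^2 - 3*k - 10) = (k + 2)^2*(k + 3)*(k - 5)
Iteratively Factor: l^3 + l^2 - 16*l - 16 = (l - 4)*(l^2 + 5*l + 4) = (l - 4)*(l + 1)*(l + 4)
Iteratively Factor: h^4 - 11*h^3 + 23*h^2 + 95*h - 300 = (h - 4)*(h^3 - 7*h^2 - 5*h + 75) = (h - 5)*(h - 4)*(h^2 - 2*h - 15) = (h - 5)^2*(h - 4)*(h + 3)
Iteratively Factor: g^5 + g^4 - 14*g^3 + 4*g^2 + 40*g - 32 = (g - 1)*(g^4 + 2*g^3 - 12*g^2 - 8*g + 32) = (g - 1)*(g + 4)*(g^3 - 2*g^2 - 4*g + 8) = (g - 2)*(g - 1)*(g + 4)*(g^2 - 4) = (g - 2)*(g - 1)*(g + 2)*(g + 4)*(g - 2)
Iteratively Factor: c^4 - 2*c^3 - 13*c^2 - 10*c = (c + 1)*(c^3 - 3*c^2 - 10*c) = (c - 5)*(c + 1)*(c^2 + 2*c) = (c - 5)*(c + 1)*(c + 2)*(c)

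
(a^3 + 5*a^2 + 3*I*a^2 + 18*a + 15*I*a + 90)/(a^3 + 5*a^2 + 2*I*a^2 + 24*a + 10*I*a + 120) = (a - 3*I)/(a - 4*I)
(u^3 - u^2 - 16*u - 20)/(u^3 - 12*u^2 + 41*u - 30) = (u^2 + 4*u + 4)/(u^2 - 7*u + 6)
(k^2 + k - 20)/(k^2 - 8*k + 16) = (k + 5)/(k - 4)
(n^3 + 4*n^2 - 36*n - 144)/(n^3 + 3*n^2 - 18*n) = (n^2 - 2*n - 24)/(n*(n - 3))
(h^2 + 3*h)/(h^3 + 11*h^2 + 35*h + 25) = h*(h + 3)/(h^3 + 11*h^2 + 35*h + 25)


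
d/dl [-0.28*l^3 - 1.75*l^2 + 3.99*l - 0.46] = -0.84*l^2 - 3.5*l + 3.99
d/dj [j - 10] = 1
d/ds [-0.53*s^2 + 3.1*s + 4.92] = 3.1 - 1.06*s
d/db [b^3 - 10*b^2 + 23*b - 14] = 3*b^2 - 20*b + 23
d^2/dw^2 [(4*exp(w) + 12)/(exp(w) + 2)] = 4*(exp(w) - 2)*exp(w)/(exp(3*w) + 6*exp(2*w) + 12*exp(w) + 8)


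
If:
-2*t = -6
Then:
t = 3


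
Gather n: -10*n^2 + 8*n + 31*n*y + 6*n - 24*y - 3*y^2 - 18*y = -10*n^2 + n*(31*y + 14) - 3*y^2 - 42*y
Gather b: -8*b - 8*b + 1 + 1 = 2 - 16*b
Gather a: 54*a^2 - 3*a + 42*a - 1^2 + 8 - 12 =54*a^2 + 39*a - 5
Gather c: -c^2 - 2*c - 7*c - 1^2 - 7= -c^2 - 9*c - 8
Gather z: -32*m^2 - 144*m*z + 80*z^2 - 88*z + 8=-32*m^2 + 80*z^2 + z*(-144*m - 88) + 8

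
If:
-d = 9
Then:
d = -9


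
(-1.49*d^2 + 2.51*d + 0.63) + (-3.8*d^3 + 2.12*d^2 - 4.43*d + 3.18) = -3.8*d^3 + 0.63*d^2 - 1.92*d + 3.81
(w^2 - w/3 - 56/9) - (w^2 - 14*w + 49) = 41*w/3 - 497/9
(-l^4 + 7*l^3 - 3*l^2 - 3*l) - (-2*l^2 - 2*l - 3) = -l^4 + 7*l^3 - l^2 - l + 3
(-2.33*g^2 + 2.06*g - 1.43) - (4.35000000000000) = -2.33*g^2 + 2.06*g - 5.78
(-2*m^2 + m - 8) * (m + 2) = -2*m^3 - 3*m^2 - 6*m - 16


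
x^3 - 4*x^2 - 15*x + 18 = (x - 6)*(x - 1)*(x + 3)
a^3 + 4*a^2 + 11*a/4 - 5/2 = (a - 1/2)*(a + 2)*(a + 5/2)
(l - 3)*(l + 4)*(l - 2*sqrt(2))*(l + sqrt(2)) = l^4 - sqrt(2)*l^3 + l^3 - 16*l^2 - sqrt(2)*l^2 - 4*l + 12*sqrt(2)*l + 48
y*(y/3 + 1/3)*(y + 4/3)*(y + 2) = y^4/3 + 13*y^3/9 + 2*y^2 + 8*y/9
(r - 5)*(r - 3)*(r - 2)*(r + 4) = r^4 - 6*r^3 - 9*r^2 + 94*r - 120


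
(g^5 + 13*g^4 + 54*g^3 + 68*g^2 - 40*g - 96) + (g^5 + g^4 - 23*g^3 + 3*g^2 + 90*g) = 2*g^5 + 14*g^4 + 31*g^3 + 71*g^2 + 50*g - 96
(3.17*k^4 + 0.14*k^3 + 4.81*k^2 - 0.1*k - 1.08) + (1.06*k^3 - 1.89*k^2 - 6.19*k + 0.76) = 3.17*k^4 + 1.2*k^3 + 2.92*k^2 - 6.29*k - 0.32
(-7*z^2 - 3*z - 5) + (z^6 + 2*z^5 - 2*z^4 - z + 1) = z^6 + 2*z^5 - 2*z^4 - 7*z^2 - 4*z - 4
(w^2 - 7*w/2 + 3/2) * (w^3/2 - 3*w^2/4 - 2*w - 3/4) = w^5/2 - 5*w^4/2 + 11*w^3/8 + 41*w^2/8 - 3*w/8 - 9/8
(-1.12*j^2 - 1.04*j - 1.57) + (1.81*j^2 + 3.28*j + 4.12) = 0.69*j^2 + 2.24*j + 2.55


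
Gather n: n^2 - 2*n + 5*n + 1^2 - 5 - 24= n^2 + 3*n - 28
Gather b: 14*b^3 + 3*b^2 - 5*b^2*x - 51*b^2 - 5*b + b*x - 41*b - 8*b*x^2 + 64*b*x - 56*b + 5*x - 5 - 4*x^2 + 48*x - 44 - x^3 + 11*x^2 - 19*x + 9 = 14*b^3 + b^2*(-5*x - 48) + b*(-8*x^2 + 65*x - 102) - x^3 + 7*x^2 + 34*x - 40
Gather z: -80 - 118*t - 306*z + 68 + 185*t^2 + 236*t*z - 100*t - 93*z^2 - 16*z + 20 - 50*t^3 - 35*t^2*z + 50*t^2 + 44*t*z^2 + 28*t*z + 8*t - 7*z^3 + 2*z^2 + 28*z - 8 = -50*t^3 + 235*t^2 - 210*t - 7*z^3 + z^2*(44*t - 91) + z*(-35*t^2 + 264*t - 294)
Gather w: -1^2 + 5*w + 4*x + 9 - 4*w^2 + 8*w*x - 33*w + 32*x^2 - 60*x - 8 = -4*w^2 + w*(8*x - 28) + 32*x^2 - 56*x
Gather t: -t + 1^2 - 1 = -t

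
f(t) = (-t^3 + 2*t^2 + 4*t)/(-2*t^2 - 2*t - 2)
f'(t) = (4*t + 2)*(-t^3 + 2*t^2 + 4*t)/(-2*t^2 - 2*t - 2)^2 + (-3*t^2 + 4*t + 4)/(-2*t^2 - 2*t - 2)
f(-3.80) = -2.94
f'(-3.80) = 0.67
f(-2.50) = -1.91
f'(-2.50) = 1.00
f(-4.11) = -3.15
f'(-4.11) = 0.64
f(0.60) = -0.74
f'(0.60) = -0.53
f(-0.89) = 0.70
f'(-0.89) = 1.68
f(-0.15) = 0.32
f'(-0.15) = -2.16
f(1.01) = -0.83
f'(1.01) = 0.01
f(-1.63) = -0.77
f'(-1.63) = 1.73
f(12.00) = 4.43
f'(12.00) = 0.50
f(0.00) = 0.00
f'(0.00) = -2.00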